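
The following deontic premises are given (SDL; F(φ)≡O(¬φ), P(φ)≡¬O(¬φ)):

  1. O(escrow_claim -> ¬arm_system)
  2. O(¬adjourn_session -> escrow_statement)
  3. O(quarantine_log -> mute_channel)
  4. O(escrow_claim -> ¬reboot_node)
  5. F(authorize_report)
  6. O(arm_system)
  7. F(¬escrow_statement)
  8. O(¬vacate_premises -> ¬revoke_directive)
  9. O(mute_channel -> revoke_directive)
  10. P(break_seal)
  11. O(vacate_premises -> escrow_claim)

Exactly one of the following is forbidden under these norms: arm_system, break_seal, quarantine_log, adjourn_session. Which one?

quarantine_log

Premise 6 states O(arm_system) outright.
Premise 1, O(escrow_claim -> ¬arm_system), contraposes to O(arm_system -> ¬escrow_claim); with O(arm_system) we get O(¬escrow_claim).
Premise 11, O(vacate_premises -> escrow_claim), contraposes to O(¬escrow_claim -> ¬vacate_premises); with O(¬escrow_claim) we get O(¬vacate_premises).
From O(¬vacate_premises) and premise 8, O(¬vacate_premises -> ¬revoke_directive), we obtain O(¬revoke_directive).
Premise 9 is O(mute_channel -> revoke_directive); contrapositively O(¬revoke_directive -> ¬mute_channel). Since O(¬revoke_directive) holds, K gives O(¬mute_channel).
Premise 3, O(quarantine_log -> mute_channel), contraposes to O(¬mute_channel -> ¬quarantine_log); with O(¬mute_channel) we get O(¬quarantine_log).
So O(¬quarantine_log) holds, i.e. quarantine_log is forbidden. None of the other listed options is forbidden under the premises.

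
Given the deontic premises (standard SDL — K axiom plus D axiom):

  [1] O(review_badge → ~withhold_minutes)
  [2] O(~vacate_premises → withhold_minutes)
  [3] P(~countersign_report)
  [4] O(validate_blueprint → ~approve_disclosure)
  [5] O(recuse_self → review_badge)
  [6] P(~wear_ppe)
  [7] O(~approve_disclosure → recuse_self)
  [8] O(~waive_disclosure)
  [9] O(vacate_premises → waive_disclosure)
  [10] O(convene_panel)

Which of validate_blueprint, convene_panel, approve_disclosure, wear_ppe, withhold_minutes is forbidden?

validate_blueprint

Premise 8 states O(~waive_disclosure) outright.
Premise 9 is O(vacate_premises → waive_disclosure); contrapositively O(~waive_disclosure → ~vacate_premises). Since O(~waive_disclosure) holds, K gives O(~vacate_premises).
With premise 2, O(~vacate_premises → withhold_minutes), the K-axiom yields O(withhold_minutes).
Premise 1 is O(review_badge → ~withhold_minutes); contrapositively O(withhold_minutes → ~review_badge). Since O(withhold_minutes) holds, K gives O(~review_badge).
Premise 5 is O(recuse_self → review_badge); contrapositively O(~review_badge → ~recuse_self). Since O(~review_badge) holds, K gives O(~recuse_self).
Premise 7, O(~approve_disclosure → recuse_self), contraposes to O(~recuse_self → approve_disclosure); with O(~recuse_self) we get O(approve_disclosure).
Premise 4 is O(validate_blueprint → ~approve_disclosure); contrapositively O(approve_disclosure → ~validate_blueprint). Since O(approve_disclosure) holds, K gives O(~validate_blueprint).
So O(~validate_blueprint) holds, i.e. validate_blueprint is forbidden. None of the other listed options is forbidden under the premises.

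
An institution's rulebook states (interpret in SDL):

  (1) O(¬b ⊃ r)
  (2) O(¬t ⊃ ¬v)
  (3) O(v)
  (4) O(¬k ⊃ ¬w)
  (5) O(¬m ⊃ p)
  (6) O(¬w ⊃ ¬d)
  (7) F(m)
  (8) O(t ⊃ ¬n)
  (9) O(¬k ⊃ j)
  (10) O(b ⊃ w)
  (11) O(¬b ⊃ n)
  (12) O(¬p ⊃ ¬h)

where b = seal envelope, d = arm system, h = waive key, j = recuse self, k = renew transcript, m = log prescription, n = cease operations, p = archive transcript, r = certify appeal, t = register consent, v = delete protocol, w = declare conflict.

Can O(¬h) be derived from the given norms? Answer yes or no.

No

Premise 12 is O(¬p ⊃ ¬h), but O(¬p) is not derivable from the premises, so it does not yield O(¬h).
No other premise forces O(¬h). An ideal world satisfying every premise can still have ¬h false, so O(¬h) is not derivable.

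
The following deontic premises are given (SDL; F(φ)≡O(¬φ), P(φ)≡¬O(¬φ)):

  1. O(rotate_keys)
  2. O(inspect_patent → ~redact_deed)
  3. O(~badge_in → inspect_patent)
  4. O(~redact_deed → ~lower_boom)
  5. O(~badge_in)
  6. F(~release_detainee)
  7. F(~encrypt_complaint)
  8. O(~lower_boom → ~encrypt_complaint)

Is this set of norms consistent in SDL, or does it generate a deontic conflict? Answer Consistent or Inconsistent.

F(~encrypt_complaint) at premise 7 means O(encrypt_complaint).
Premise 8, O(~lower_boom → ~encrypt_complaint), contraposes to O(encrypt_complaint → lower_boom); with O(encrypt_complaint) we get O(lower_boom).
Premise 4, O(~redact_deed → ~lower_boom), contraposes to O(lower_boom → redact_deed); with O(lower_boom) we get O(redact_deed).
Premise 2, O(inspect_patent → ~redact_deed), contraposes to O(redact_deed → ~inspect_patent); with O(redact_deed) we get O(~inspect_patent).
Premise 3, O(~badge_in → inspect_patent), contraposes to O(~inspect_patent → badge_in); with O(~inspect_patent) we get O(badge_in).
However, premise 5 gives O(~badge_in).
We now have both O(badge_in) and O(~badge_in) — badge_in is simultaneously obligatory and forbidden, violating the D-axiom.

Inconsistent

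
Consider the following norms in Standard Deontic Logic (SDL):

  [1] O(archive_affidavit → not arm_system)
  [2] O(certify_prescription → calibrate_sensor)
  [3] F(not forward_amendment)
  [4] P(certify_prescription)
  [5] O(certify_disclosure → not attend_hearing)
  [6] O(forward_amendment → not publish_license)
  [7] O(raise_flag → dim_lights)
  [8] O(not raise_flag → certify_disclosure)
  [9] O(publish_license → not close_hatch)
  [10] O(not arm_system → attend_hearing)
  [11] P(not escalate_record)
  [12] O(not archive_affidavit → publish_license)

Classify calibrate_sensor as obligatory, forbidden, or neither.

Premise 2 is O(certify_prescription → calibrate_sensor), but O(certify_prescription) is not derivable from the premises (the permission P(certify_prescription) asserts only not O(not certify_prescription), not O(certify_prescription)), so it does not yield O(calibrate_sensor).
No premise or chain of K-axiom applications forces O(calibrate_sensor), and none forces O(not calibrate_sensor). So calibrate_sensor is neither obligatory nor forbidden under these norms.

Neither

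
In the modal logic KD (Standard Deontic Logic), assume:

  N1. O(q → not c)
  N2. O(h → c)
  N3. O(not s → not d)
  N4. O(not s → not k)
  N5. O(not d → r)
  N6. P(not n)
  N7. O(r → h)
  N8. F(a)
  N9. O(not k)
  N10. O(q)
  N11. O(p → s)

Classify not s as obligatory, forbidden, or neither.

Premise 10 states O(q) outright.
Applying K to premise 1 (O(q → not c)) and O(q) yields O(not c).
The contrapositive of premise 2 (O(h → c)) is O(not c → not h), and O(not c) is already established, so O(not h).
Premise 7, O(r → h), contraposes to O(not h → not r); with O(not h) we get O(not r).
Premise 5, O(not d → r), contraposes to O(not r → d); with O(not r) we get O(d).
Premise 3, O(not s → not d), contraposes to O(d → s); with O(d) we get O(s).
Premises 4, 6, 8, 9, 11 do not contribute to this derivation.
Thus O(s), which is F(not s): not s is forbidden.

Forbidden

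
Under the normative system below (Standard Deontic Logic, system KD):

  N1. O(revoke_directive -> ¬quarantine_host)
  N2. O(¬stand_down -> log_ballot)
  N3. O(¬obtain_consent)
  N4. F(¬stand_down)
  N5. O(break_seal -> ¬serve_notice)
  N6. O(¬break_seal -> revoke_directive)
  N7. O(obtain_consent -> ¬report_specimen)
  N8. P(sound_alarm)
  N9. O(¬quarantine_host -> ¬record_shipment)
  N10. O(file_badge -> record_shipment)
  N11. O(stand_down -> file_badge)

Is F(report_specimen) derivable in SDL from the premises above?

Premise 7 is O(obtain_consent -> ¬report_specimen), but O(obtain_consent) is not derivable from the premises, so it does not yield O(¬report_specimen).
No other premise forces O(¬report_specimen). An ideal world satisfying every premise can still have report_specimen true, so F(report_specimen) is not derivable.

No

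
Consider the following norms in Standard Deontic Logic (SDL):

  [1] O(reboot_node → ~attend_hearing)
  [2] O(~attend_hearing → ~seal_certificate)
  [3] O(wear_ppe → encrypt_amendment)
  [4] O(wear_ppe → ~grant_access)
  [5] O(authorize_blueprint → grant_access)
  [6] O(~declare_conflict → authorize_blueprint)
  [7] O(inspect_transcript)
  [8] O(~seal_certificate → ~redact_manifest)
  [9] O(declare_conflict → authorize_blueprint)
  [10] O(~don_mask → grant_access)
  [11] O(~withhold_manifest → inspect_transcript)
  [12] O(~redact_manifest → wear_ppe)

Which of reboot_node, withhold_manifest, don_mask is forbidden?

reboot_node

By case analysis on declare_conflict: premise 9 gives O(declare_conflict → authorize_blueprint) and premise 6 gives O(~declare_conflict → authorize_blueprint), so O(authorize_blueprint) either way.
With premise 5, O(authorize_blueprint → grant_access), the K-axiom yields O(grant_access).
Premise 4 is O(wear_ppe → ~grant_access); contrapositively O(grant_access → ~wear_ppe). Since O(grant_access) holds, K gives O(~wear_ppe).
The contrapositive of premise 12 (O(~redact_manifest → wear_ppe)) is O(~wear_ppe → redact_manifest), and O(~wear_ppe) is already established, so O(redact_manifest).
Premise 8, O(~seal_certificate → ~redact_manifest), contraposes to O(redact_manifest → seal_certificate); with O(redact_manifest) we get O(seal_certificate).
Premise 2, O(~attend_hearing → ~seal_certificate), contraposes to O(seal_certificate → attend_hearing); with O(seal_certificate) we get O(attend_hearing).
Premise 1, O(reboot_node → ~attend_hearing), contraposes to O(attend_hearing → ~reboot_node); with O(attend_hearing) we get O(~reboot_node).
So O(~reboot_node) holds, i.e. reboot_node is forbidden. None of the other listed options is forbidden under the premises.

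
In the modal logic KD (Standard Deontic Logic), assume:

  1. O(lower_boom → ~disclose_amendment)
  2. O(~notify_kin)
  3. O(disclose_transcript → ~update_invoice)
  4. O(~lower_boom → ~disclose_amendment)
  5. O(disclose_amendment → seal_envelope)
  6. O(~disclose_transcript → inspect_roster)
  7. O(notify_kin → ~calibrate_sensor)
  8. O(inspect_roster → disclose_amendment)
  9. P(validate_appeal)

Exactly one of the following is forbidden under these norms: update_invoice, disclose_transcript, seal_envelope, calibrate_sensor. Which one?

By case analysis on lower_boom: premise 1 gives O(lower_boom → ~disclose_amendment) and premise 4 gives O(~lower_boom → ~disclose_amendment), so O(~disclose_amendment) either way.
Premise 8 is O(inspect_roster → disclose_amendment); contrapositively O(~disclose_amendment → ~inspect_roster). Since O(~disclose_amendment) holds, K gives O(~inspect_roster).
Premise 6 is O(~disclose_transcript → inspect_roster); contrapositively O(~inspect_roster → disclose_transcript). Since O(~inspect_roster) holds, K gives O(disclose_transcript).
Premise 3 is O(disclose_transcript → ~update_invoice); since O(disclose_transcript), deontic closure gives O(~update_invoice).
So O(~update_invoice) holds, i.e. update_invoice is forbidden. None of the other listed options is forbidden under the premises.

update_invoice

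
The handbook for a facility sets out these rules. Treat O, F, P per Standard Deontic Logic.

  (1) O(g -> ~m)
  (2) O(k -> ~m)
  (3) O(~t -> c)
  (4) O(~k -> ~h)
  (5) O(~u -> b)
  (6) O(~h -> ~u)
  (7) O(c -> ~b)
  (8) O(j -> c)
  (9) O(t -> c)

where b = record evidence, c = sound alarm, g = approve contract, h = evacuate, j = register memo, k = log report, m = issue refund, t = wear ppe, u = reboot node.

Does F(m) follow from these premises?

Premises 9 and 3 are O(t -> c) and O(~t -> c); every ideal world satisfies t or ~t, so in either case c holds — hence O(c).
Applying K to premise 7 (O(c -> ~b)) and O(c) yields O(~b).
Premise 5 is O(~u -> b); contrapositively O(~b -> u). Since O(~b) holds, K gives O(u).
Premise 6 is O(~h -> ~u); contrapositively O(u -> h). Since O(u) holds, K gives O(h).
The contrapositive of premise 4 (O(~k -> ~h)) is O(h -> k), and O(h) is already established, so O(k).
With premise 2, O(k -> ~m), the K-axiom yields O(~m).
Premises 1, 8 do not contribute to this derivation.
So O(~m) holds, i.e. F(m). The claim follows.

Yes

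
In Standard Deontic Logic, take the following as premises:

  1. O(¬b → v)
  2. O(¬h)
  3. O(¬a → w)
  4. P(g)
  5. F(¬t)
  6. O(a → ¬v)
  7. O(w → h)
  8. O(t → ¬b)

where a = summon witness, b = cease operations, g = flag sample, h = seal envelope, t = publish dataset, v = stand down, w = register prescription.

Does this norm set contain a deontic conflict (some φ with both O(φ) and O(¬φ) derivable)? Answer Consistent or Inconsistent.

Premise 2 gives O(¬h).
Premise 7, O(w → h), contraposes to O(¬h → ¬w); with O(¬h) we get O(¬w).
Premise 3 is O(¬a → w); contrapositively O(¬w → a). Since O(¬w) holds, K gives O(a).
With premise 6, O(a → ¬v), the K-axiom yields O(¬v).
Premise 1, O(¬b → v), contraposes to O(¬v → b); with O(¬v) we get O(b).
Premise 8, O(t → ¬b), contraposes to O(b → ¬t); with O(b) we get O(¬t).
Yet premise 5 is F(¬t), i.e. O(t).
We now have both O(¬t) and O(t) — t is simultaneously obligatory and forbidden, violating the D-axiom.

Inconsistent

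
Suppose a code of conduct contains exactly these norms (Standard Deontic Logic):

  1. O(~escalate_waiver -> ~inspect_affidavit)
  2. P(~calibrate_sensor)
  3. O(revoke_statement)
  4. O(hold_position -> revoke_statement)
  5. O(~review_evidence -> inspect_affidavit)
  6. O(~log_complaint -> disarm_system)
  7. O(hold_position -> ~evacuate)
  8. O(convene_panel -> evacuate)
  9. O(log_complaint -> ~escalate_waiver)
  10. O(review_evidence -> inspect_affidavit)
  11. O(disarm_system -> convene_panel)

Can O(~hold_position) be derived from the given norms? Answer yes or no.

Premises 10 and 5 are O(review_evidence -> inspect_affidavit) and O(~review_evidence -> inspect_affidavit); every ideal world satisfies review_evidence or ~review_evidence, so in either case inspect_affidavit holds — hence O(inspect_affidavit).
Premise 1 is O(~escalate_waiver -> ~inspect_affidavit); contrapositively O(inspect_affidavit -> escalate_waiver). Since O(inspect_affidavit) holds, K gives O(escalate_waiver).
Premise 9, O(log_complaint -> ~escalate_waiver), contraposes to O(escalate_waiver -> ~log_complaint); with O(escalate_waiver) we get O(~log_complaint).
From O(~log_complaint) and premise 6, O(~log_complaint -> disarm_system), we obtain O(disarm_system).
From O(disarm_system) and premise 11, O(disarm_system -> convene_panel), we obtain O(convene_panel).
Applying K to premise 8 (O(convene_panel -> evacuate)) and O(convene_panel) yields O(evacuate).
Premise 7 is O(hold_position -> ~evacuate); contrapositively O(evacuate -> ~hold_position). Since O(evacuate) holds, K gives O(~hold_position).
Premises 2, 3, 4 do not contribute to this derivation.
So O(~hold_position) follows.

Yes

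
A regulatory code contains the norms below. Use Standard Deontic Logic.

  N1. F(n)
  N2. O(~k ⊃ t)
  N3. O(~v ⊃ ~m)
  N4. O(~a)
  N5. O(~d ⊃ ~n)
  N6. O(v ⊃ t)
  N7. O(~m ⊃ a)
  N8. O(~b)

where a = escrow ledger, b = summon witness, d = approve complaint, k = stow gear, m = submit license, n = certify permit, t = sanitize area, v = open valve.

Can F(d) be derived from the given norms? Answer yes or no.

No

Premise 5 is O(~d ⊃ ~n); even if O(~n) held, inferring O(~d) would be affirming the consequent — invalid.
No other premise forces O(~d). An ideal world satisfying every premise can still have d true, so F(d) is not derivable.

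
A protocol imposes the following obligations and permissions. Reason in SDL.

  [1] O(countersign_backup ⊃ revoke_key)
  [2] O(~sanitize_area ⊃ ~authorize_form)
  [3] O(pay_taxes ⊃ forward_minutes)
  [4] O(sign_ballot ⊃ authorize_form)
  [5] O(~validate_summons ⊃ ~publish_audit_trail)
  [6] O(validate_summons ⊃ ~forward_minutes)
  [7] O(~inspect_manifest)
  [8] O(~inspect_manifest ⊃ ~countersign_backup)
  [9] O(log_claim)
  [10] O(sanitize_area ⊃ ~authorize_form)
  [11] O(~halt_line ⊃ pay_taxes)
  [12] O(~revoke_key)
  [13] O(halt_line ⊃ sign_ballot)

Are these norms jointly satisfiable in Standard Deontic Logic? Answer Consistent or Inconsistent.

Premise 1 is O(countersign_backup ⊃ revoke_key), but O(countersign_backup) is not derivable from the premises, so it does not yield O(revoke_key).
So O(revoke_key) is not derivable, and the apparent clash with O(~revoke_key) does not arise.
A world satisfying every obligation exists (e.g. authorize_form=false, countersign_backup=false, forward_minutes=true, halt_line=false, inspect_manifest=false, log_claim=true, pay_taxes=true, publish_audit_trail=false, revoke_key=false, sanitize_area=false, sign_ballot=false, validate_summons=false); no atom is both obligatory and forbidden, so the set is consistent.

Consistent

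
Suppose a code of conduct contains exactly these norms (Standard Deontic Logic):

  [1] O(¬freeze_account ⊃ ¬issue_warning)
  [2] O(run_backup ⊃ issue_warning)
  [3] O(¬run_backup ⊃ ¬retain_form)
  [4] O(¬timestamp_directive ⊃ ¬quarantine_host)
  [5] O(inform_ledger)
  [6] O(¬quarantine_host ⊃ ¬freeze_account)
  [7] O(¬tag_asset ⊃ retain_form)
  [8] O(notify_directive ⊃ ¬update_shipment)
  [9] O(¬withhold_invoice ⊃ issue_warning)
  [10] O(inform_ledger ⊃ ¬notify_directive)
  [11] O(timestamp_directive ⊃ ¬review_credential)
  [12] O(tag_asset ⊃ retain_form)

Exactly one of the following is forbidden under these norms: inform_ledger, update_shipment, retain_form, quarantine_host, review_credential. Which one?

review_credential

Premises 7 and 12 are O(¬tag_asset ⊃ retain_form) and O(tag_asset ⊃ retain_form); every ideal world satisfies ¬tag_asset or tag_asset, so in either case retain_form holds — hence O(retain_form).
Premise 3 is O(¬run_backup ⊃ ¬retain_form); contrapositively O(retain_form ⊃ run_backup). Since O(retain_form) holds, K gives O(run_backup).
Applying K to premise 2 (O(run_backup ⊃ issue_warning)) and O(run_backup) yields O(issue_warning).
Premise 1, O(¬freeze_account ⊃ ¬issue_warning), contraposes to O(issue_warning ⊃ freeze_account); with O(issue_warning) we get O(freeze_account).
Premise 6 is O(¬quarantine_host ⊃ ¬freeze_account); contrapositively O(freeze_account ⊃ quarantine_host). Since O(freeze_account) holds, K gives O(quarantine_host).
Premise 4, O(¬timestamp_directive ⊃ ¬quarantine_host), contraposes to O(quarantine_host ⊃ timestamp_directive); with O(quarantine_host) we get O(timestamp_directive).
From O(timestamp_directive) and premise 11, O(timestamp_directive ⊃ ¬review_credential), we obtain O(¬review_credential).
So O(¬review_credential) holds, i.e. review_credential is forbidden. None of the other listed options is forbidden under the premises.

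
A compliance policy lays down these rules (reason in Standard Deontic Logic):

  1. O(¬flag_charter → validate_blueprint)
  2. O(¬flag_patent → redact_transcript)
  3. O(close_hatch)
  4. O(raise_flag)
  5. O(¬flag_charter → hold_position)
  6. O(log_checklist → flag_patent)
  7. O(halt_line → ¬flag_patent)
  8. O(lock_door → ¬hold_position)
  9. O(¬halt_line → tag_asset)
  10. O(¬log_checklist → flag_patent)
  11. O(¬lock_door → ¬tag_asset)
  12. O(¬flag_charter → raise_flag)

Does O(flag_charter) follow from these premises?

Yes

Premises 10 and 6 cover both cases: O(¬log_checklist → flag_patent) and O(log_checklist → flag_patent). Since ¬log_checklist ∨ log_checklist is a tautology, O(flag_patent) follows.
Premise 7, O(halt_line → ¬flag_patent), contraposes to O(flag_patent → ¬halt_line); with O(flag_patent) we get O(¬halt_line).
With premise 9, O(¬halt_line → tag_asset), the K-axiom yields O(tag_asset).
Premise 11, O(¬lock_door → ¬tag_asset), contraposes to O(tag_asset → lock_door); with O(tag_asset) we get O(lock_door).
Premise 8 is O(lock_door → ¬hold_position); since O(lock_door), deontic closure gives O(¬hold_position).
Premise 5 is O(¬flag_charter → hold_position); contrapositively O(¬hold_position → flag_charter). Since O(¬hold_position) holds, K gives O(flag_charter).
Premises 1, 2, 3, 4, 12 do not contribute to this derivation.
So O(flag_charter) follows.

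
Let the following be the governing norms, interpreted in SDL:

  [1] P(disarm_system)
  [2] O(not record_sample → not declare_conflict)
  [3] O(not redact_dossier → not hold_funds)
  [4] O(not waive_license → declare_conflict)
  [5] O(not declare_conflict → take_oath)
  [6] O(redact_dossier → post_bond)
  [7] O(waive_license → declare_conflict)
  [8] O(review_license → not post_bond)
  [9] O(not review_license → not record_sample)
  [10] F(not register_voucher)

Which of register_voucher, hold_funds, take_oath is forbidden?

By case analysis on not waive_license: premise 4 gives O(not waive_license → declare_conflict) and premise 7 gives O(waive_license → declare_conflict), so O(declare_conflict) either way.
Premise 2, O(not record_sample → not declare_conflict), contraposes to O(declare_conflict → record_sample); with O(declare_conflict) we get O(record_sample).
Premise 9 is O(not review_license → not record_sample); contrapositively O(record_sample → review_license). Since O(record_sample) holds, K gives O(review_license).
Premise 8 is O(review_license → not post_bond); since O(review_license), deontic closure gives O(not post_bond).
Premise 6 is O(redact_dossier → post_bond); contrapositively O(not post_bond → not redact_dossier). Since O(not post_bond) holds, K gives O(not redact_dossier).
Premise 3 is O(not redact_dossier → not hold_funds); since O(not redact_dossier), deontic closure gives O(not hold_funds).
So O(not hold_funds) holds, i.e. hold_funds is forbidden. None of the other listed options is forbidden under the premises.

hold_funds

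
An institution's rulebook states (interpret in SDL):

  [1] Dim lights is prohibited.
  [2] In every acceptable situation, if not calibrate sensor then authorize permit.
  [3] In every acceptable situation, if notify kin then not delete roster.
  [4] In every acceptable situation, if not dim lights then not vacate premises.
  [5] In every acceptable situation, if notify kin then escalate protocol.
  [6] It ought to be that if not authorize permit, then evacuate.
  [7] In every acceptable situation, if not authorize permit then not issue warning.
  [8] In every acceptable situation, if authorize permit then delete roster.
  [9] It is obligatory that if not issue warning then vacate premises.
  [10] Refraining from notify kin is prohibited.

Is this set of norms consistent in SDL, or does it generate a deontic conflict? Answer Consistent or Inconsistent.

F(dim_lights) at premise 1 means O(¬dim_lights).
Applying K to premise 4 (O(¬dim_lights → ¬vacate_premises)) and O(¬dim_lights) yields O(¬vacate_premises).
The contrapositive of premise 9 (O(¬issue_warning → vacate_premises)) is O(¬vacate_premises → issue_warning), and O(¬vacate_premises) is already established, so O(issue_warning).
The contrapositive of premise 7 (O(¬authorize_permit → ¬issue_warning)) is O(issue_warning → authorize_permit), and O(issue_warning) is already established, so O(authorize_permit).
With premise 8, O(authorize_permit → delete_roster), the K-axiom yields O(delete_roster).
Premise 3 is O(notify_kin → ¬delete_roster); contrapositively O(delete_roster → ¬notify_kin). Since O(delete_roster) holds, K gives O(¬notify_kin).
But premise 10, F(¬notify_kin), means O(notify_kin).
We now have both O(¬notify_kin) and O(notify_kin) — notify_kin is simultaneously obligatory and forbidden, violating the D-axiom.

Inconsistent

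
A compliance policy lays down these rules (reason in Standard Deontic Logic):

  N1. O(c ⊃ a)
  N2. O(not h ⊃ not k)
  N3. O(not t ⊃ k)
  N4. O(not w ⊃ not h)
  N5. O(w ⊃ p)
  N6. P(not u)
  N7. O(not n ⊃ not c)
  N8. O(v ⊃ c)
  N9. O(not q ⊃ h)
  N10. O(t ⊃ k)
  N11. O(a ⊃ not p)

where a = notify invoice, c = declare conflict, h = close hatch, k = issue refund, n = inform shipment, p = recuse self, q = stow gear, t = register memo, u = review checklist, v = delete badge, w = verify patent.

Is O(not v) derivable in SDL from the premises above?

Yes

Premises 3 and 10 cover both cases: O(not t ⊃ k) and O(t ⊃ k). Since not t ∨ t is a tautology, O(k) follows.
The contrapositive of premise 2 (O(not h ⊃ not k)) is O(k ⊃ h), and O(k) is already established, so O(h).
Premise 4 is O(not w ⊃ not h); contrapositively O(h ⊃ w). Since O(h) holds, K gives O(w).
From O(w) and premise 5, O(w ⊃ p), we obtain O(p).
The contrapositive of premise 11 (O(a ⊃ not p)) is O(p ⊃ not a), and O(p) is already established, so O(not a).
The contrapositive of premise 1 (O(c ⊃ a)) is O(not a ⊃ not c), and O(not a) is already established, so O(not c).
The contrapositive of premise 8 (O(v ⊃ c)) is O(not c ⊃ not v), and O(not c) is already established, so O(not v).
Premises 6, 7, 9 do not contribute to this derivation.
So O(not v) follows.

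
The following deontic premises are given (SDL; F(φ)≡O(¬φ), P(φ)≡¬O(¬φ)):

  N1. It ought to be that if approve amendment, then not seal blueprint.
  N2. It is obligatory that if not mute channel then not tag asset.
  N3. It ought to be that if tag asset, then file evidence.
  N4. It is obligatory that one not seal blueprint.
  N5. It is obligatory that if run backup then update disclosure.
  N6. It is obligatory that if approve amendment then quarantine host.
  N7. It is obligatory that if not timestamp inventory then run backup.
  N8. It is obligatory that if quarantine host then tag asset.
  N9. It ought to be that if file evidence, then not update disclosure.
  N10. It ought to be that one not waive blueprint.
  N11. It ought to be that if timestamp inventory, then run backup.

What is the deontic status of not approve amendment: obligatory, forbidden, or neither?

By case analysis on ¬timestamp_inventory: premise 7 gives O(¬timestamp_inventory → run_backup) and premise 11 gives O(timestamp_inventory → run_backup), so O(run_backup) either way.
Premise 5 is O(run_backup → update_disclosure); since O(run_backup), deontic closure gives O(update_disclosure).
Premise 9 is O(file_evidence → ¬update_disclosure); contrapositively O(update_disclosure → ¬file_evidence). Since O(update_disclosure) holds, K gives O(¬file_evidence).
The contrapositive of premise 3 (O(tag_asset → file_evidence)) is O(¬file_evidence → ¬tag_asset), and O(¬file_evidence) is already established, so O(¬tag_asset).
Premise 8 is O(quarantine_host → tag_asset); contrapositively O(¬tag_asset → ¬quarantine_host). Since O(¬tag_asset) holds, K gives O(¬quarantine_host).
The contrapositive of premise 6 (O(approve_amendment → quarantine_host)) is O(¬quarantine_host → ¬approve_amendment), and O(¬quarantine_host) is already established, so O(¬approve_amendment).
Premises 1, 2, 4, 10 do not contribute to this derivation.
Hence ¬approve_amendment is obligatory.

Obligatory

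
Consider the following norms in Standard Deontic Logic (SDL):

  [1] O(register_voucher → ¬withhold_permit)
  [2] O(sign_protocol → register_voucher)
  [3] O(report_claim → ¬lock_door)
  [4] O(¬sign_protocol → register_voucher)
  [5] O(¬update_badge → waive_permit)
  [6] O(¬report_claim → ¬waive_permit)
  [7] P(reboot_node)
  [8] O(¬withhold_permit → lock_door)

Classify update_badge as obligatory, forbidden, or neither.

Premises 2 and 4 cover both cases: O(sign_protocol → register_voucher) and O(¬sign_protocol → register_voucher). Since sign_protocol ∨ ¬sign_protocol is a tautology, O(register_voucher) follows.
With premise 1, O(register_voucher → ¬withhold_permit), the K-axiom yields O(¬withhold_permit).
With premise 8, O(¬withhold_permit → lock_door), the K-axiom yields O(lock_door).
The contrapositive of premise 3 (O(report_claim → ¬lock_door)) is O(lock_door → ¬report_claim), and O(lock_door) is already established, so O(¬report_claim).
From O(¬report_claim) and premise 6, O(¬report_claim → ¬waive_permit), we obtain O(¬waive_permit).
The contrapositive of premise 5 (O(¬update_badge → waive_permit)) is O(¬waive_permit → update_badge), and O(¬waive_permit) is already established, so O(update_badge).
Premise 7 does not contribute to this derivation.
Hence update_badge is obligatory.

Obligatory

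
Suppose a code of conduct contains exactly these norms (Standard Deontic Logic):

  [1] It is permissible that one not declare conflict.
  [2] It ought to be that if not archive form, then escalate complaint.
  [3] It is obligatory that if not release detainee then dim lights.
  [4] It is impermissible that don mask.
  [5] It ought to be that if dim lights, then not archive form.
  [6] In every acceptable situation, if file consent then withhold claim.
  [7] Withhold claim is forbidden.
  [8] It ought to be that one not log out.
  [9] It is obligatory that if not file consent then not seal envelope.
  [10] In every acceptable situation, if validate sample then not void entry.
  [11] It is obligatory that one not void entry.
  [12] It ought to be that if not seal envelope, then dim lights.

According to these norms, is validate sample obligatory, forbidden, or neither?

Premise 10 is O(validate_sample → ¬void_entry); even if O(¬void_entry) held, inferring O(validate_sample) would be affirming the consequent — invalid.
No premise or chain of K-axiom applications forces O(validate_sample), and none forces O(¬validate_sample). So validate_sample is neither obligatory nor forbidden under these norms.

Neither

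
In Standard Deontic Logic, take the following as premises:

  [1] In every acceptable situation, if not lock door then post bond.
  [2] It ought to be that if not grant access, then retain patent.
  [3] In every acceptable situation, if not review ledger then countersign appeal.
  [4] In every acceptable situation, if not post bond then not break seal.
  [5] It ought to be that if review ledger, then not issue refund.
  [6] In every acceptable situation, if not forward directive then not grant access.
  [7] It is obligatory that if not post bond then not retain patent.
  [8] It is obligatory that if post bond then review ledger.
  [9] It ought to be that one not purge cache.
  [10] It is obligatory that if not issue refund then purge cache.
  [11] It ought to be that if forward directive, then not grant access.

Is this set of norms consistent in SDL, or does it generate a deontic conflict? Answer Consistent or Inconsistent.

Inconsistent

Premises 11 and 6 are O(forward_directive → ¬grant_access) and O(¬forward_directive → ¬grant_access); every ideal world satisfies forward_directive or ¬forward_directive, so in either case ¬grant_access holds — hence O(¬grant_access).
Applying K to premise 2 (O(¬grant_access → retain_patent)) and O(¬grant_access) yields O(retain_patent).
Premise 7, O(¬post_bond → ¬retain_patent), contraposes to O(retain_patent → post_bond); with O(retain_patent) we get O(post_bond).
With premise 8, O(post_bond → review_ledger), the K-axiom yields O(review_ledger).
Applying K to premise 5 (O(review_ledger → ¬issue_refund)) and O(review_ledger) yields O(¬issue_refund).
With premise 10, O(¬issue_refund → purge_cache), the K-axiom yields O(purge_cache).
But premise 9 directly asserts O(¬purge_cache).
We now have both O(purge_cache) and O(¬purge_cache) — purge_cache is simultaneously obligatory and forbidden, violating the D-axiom.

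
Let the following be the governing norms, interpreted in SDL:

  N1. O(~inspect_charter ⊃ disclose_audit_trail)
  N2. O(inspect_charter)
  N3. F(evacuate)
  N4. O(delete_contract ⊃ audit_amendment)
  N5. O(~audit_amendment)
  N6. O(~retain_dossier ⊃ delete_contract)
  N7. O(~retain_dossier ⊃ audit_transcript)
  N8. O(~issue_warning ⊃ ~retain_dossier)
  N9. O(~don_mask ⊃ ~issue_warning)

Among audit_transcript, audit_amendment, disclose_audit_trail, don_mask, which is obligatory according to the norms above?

don_mask

Premise 5 states O(~audit_amendment) outright.
Premise 4 is O(delete_contract ⊃ audit_amendment); contrapositively O(~audit_amendment ⊃ ~delete_contract). Since O(~audit_amendment) holds, K gives O(~delete_contract).
Premise 6 is O(~retain_dossier ⊃ delete_contract); contrapositively O(~delete_contract ⊃ retain_dossier). Since O(~delete_contract) holds, K gives O(retain_dossier).
Premise 8 is O(~issue_warning ⊃ ~retain_dossier); contrapositively O(retain_dossier ⊃ issue_warning). Since O(retain_dossier) holds, K gives O(issue_warning).
Premise 9 is O(~don_mask ⊃ ~issue_warning); contrapositively O(issue_warning ⊃ don_mask). Since O(issue_warning) holds, K gives O(don_mask).
So O(don_mask) holds — don_mask is obligatory. None of the other listed options is made obligatory by any chain of premises.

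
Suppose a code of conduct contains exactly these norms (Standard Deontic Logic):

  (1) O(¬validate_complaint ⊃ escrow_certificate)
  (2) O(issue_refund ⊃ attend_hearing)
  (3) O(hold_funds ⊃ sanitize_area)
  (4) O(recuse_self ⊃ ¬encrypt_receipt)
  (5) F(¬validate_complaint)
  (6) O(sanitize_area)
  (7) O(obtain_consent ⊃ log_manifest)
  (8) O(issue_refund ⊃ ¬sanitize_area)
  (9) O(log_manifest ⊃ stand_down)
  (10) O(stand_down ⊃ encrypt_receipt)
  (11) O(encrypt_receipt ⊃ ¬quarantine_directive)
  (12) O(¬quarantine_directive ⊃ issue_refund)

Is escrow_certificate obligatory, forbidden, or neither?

Premise 1 is O(¬validate_complaint ⊃ escrow_certificate), but O(¬validate_complaint) is not derivable from the premises, so it does not yield O(escrow_certificate).
No premise or chain of K-axiom applications forces O(escrow_certificate), and none forces O(¬escrow_certificate). So escrow_certificate is neither obligatory nor forbidden under these norms.

Neither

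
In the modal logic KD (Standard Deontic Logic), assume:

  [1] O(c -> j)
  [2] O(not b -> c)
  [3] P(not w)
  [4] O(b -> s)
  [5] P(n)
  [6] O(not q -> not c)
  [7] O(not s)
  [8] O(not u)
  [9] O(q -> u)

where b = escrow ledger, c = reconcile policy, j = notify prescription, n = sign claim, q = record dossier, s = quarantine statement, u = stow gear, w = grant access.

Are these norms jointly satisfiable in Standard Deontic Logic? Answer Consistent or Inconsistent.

Inconsistent

Premise 8 states O(not u) outright.
The contrapositive of premise 9 (O(q -> u)) is O(not u -> not q), and O(not u) is already established, so O(not q).
From O(not q) and premise 6, O(not q -> not c), we obtain O(not c).
Premise 2, O(not b -> c), contraposes to O(not c -> b); with O(not c) we get O(b).
Applying K to premise 4 (O(b -> s)) and O(b) yields O(s).
Yet premise 7 states O(not s).
We now have both O(s) and O(not s) — s is simultaneously obligatory and forbidden, violating the D-axiom.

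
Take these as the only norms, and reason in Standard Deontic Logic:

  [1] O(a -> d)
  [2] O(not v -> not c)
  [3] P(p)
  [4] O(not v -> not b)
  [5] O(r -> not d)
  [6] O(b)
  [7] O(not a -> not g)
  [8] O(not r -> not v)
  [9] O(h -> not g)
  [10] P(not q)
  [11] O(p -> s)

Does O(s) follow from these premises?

No

Premise 11 is O(p -> s), but O(p) is not derivable from the premises (the permission P(p) asserts only not O(not p), not O(p)), so it does not yield O(s).
No other premise forces O(s). An ideal world satisfying every premise can still have s false, so O(s) is not derivable.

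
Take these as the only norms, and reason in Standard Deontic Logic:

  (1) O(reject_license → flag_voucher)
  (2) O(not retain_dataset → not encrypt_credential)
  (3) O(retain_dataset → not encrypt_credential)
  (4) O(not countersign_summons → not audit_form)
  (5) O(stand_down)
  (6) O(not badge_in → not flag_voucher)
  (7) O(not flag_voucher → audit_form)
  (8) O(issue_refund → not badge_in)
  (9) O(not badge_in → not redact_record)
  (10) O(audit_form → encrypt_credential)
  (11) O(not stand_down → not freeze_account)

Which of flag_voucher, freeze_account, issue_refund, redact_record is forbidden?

issue_refund

Premises 2 and 3 cover both cases: O(not retain_dataset → not encrypt_credential) and O(retain_dataset → not encrypt_credential). Since not retain_dataset ∨ retain_dataset is a tautology, O(not encrypt_credential) follows.
Premise 10 is O(audit_form → encrypt_credential); contrapositively O(not encrypt_credential → not audit_form). Since O(not encrypt_credential) holds, K gives O(not audit_form).
Premise 7 is O(not flag_voucher → audit_form); contrapositively O(not audit_form → flag_voucher). Since O(not audit_form) holds, K gives O(flag_voucher).
Premise 6, O(not badge_in → not flag_voucher), contraposes to O(flag_voucher → badge_in); with O(flag_voucher) we get O(badge_in).
Premise 8 is O(issue_refund → not badge_in); contrapositively O(badge_in → not issue_refund). Since O(badge_in) holds, K gives O(not issue_refund).
So O(not issue_refund) holds, i.e. issue_refund is forbidden. None of the other listed options is forbidden under the premises.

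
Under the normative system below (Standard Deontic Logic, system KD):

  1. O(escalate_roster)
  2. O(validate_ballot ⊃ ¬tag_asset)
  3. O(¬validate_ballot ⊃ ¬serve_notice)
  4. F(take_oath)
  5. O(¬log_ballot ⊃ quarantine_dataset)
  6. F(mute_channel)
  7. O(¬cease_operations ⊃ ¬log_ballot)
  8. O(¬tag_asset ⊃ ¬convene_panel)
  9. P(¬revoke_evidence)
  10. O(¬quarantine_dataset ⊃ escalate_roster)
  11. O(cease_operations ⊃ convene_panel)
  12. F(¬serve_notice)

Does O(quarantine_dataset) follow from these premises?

Yes

Premise 12, F(¬serve_notice), is equivalent to O(serve_notice).
The contrapositive of premise 3 (O(¬validate_ballot ⊃ ¬serve_notice)) is O(serve_notice ⊃ validate_ballot), and O(serve_notice) is already established, so O(validate_ballot).
From O(validate_ballot) and premise 2, O(validate_ballot ⊃ ¬tag_asset), we obtain O(¬tag_asset).
Applying K to premise 8 (O(¬tag_asset ⊃ ¬convene_panel)) and O(¬tag_asset) yields O(¬convene_panel).
The contrapositive of premise 11 (O(cease_operations ⊃ convene_panel)) is O(¬convene_panel ⊃ ¬cease_operations), and O(¬convene_panel) is already established, so O(¬cease_operations).
With premise 7, O(¬cease_operations ⊃ ¬log_ballot), the K-axiom yields O(¬log_ballot).
Applying K to premise 5 (O(¬log_ballot ⊃ quarantine_dataset)) and O(¬log_ballot) yields O(quarantine_dataset).
Premises 1, 4, 6, 9, 10 do not contribute to this derivation.
So O(quarantine_dataset) follows.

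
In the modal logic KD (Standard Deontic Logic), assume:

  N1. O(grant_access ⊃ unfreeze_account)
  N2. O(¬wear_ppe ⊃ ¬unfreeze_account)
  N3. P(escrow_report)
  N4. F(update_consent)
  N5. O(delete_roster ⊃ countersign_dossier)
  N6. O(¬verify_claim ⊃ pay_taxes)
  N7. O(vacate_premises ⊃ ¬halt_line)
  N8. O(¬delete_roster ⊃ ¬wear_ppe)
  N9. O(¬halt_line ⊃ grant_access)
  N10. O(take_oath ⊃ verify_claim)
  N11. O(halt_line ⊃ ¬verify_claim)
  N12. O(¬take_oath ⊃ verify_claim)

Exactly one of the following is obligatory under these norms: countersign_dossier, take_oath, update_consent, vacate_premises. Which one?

countersign_dossier

Premises 12 and 10 are O(¬take_oath ⊃ verify_claim) and O(take_oath ⊃ verify_claim); every ideal world satisfies ¬take_oath or take_oath, so in either case verify_claim holds — hence O(verify_claim).
Premise 11 is O(halt_line ⊃ ¬verify_claim); contrapositively O(verify_claim ⊃ ¬halt_line). Since O(verify_claim) holds, K gives O(¬halt_line).
From O(¬halt_line) and premise 9, O(¬halt_line ⊃ grant_access), we obtain O(grant_access).
From O(grant_access) and premise 1, O(grant_access ⊃ unfreeze_account), we obtain O(unfreeze_account).
The contrapositive of premise 2 (O(¬wear_ppe ⊃ ¬unfreeze_account)) is O(unfreeze_account ⊃ wear_ppe), and O(unfreeze_account) is already established, so O(wear_ppe).
The contrapositive of premise 8 (O(¬delete_roster ⊃ ¬wear_ppe)) is O(wear_ppe ⊃ delete_roster), and O(wear_ppe) is already established, so O(delete_roster).
From O(delete_roster) and premise 5, O(delete_roster ⊃ countersign_dossier), we obtain O(countersign_dossier).
So O(countersign_dossier) holds — countersign_dossier is obligatory. None of the other listed options is made obligatory by any chain of premises.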